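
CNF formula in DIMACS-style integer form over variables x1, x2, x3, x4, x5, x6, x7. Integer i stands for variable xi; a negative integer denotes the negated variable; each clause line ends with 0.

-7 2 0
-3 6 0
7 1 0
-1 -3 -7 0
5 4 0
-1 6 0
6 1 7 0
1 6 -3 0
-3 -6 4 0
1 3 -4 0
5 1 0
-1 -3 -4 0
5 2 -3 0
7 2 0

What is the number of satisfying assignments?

Split on x1, then x3.
  x1=1, x3=1: a clause becomes empty — 0.
  x1=1, x3=0: x7 free; 3 ways for (x2,x4,x5,x6) × 2^1 = 6.
  x1=0, x3=1: remaining (x2,x4,x5,x6,x7) ∈ {(1,1,1,1,1)} — 1.
  x1=0, x3=0: remaining (x2,x4,x5,x6,x7) ∈ {(1,0,1,0,1); (1,0,1,1,1)} — 2.
Total: 0 + 6 + 1 + 2 = 9.

9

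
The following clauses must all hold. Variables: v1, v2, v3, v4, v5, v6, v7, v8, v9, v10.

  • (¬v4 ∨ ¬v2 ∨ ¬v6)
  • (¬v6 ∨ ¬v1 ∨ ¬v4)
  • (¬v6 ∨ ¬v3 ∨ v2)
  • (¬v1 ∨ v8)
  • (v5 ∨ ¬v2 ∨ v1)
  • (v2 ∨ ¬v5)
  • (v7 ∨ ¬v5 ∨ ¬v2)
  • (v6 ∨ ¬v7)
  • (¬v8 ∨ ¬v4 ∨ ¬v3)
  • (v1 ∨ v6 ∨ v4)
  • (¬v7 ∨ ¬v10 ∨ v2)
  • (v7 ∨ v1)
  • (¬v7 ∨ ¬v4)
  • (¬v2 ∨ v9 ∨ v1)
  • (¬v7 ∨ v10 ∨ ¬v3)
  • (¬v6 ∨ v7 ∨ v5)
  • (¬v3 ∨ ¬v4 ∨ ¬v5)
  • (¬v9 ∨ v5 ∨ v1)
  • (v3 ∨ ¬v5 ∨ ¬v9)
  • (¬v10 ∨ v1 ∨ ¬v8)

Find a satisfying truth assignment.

v1=True, v2=True, v3=False, v4=True, v5=False, v6=False, v7=False, v8=True, v9=False, v10=False

Set v1 = True and propagate.
  then v8 is forced to True.
For the remaining variables, v2 = True, v3 = False, v4 = True, v5 = False, v6 = False, v7 = False, v9 = False, v10 = False works.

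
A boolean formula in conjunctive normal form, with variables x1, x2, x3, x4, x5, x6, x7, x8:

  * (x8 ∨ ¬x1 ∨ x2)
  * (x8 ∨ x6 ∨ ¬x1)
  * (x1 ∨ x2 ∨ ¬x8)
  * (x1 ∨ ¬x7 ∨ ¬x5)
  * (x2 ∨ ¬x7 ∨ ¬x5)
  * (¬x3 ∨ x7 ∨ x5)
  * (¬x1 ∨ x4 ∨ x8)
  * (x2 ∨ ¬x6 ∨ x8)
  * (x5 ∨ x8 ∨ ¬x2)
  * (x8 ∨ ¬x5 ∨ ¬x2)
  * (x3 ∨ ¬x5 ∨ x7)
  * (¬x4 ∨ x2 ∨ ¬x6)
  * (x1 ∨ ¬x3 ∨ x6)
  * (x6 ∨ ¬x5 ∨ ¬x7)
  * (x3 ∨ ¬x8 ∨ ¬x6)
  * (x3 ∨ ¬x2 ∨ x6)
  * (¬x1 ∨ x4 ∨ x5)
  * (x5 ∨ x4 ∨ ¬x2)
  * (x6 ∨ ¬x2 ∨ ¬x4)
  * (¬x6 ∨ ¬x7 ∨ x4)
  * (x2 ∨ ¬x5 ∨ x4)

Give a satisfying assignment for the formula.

Try x1 = True.
Try x2 = False.
  then x8 is forced to True.
Try x3 = False.
  then x6 is forced to False.
For the remaining variables, x4 = True, x5 = False, x7 = False works.
Every clause has at least one true literal under this assignment.

x1=1, x2=0, x3=0, x4=1, x5=0, x6=0, x7=0, x8=1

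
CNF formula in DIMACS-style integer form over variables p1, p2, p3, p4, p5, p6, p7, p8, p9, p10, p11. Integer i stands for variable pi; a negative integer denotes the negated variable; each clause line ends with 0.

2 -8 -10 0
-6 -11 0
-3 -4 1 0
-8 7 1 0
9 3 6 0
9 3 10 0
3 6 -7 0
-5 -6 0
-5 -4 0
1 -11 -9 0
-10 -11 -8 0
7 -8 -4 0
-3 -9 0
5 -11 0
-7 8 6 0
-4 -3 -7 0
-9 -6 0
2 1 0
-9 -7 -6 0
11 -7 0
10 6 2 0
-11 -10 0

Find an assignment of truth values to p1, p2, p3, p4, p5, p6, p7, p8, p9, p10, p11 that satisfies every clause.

p1 = True  p2 = False  p3 = True  p4 = False  p5 = True  p6 = False  p7 = False  p8 = False  p9 = False  p10 = True  p11 = False

p1 occurs only positively in the remaining clauses — set p1 = True.
Pure literal: p4 appears only negated; assign p4 = False.
Branch on p2: take p2 = False.
Try p3 = True.
  then p9 is forced to False.
For the remaining variables, p5 = True, p6 = False, p7 = False, p8 = False, p10 = True, p11 = False works.
Every clause has at least one true literal under this assignment.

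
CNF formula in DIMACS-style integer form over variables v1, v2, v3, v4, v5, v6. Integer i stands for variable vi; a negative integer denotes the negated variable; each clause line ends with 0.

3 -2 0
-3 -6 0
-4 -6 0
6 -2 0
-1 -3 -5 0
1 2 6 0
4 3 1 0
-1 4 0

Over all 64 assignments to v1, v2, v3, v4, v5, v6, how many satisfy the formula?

3

Satisfying assignments:
  v1=T v2=F v3=F v4=T v5=F v6=F
  v1=T v2=F v3=F v4=T v5=T v6=F
  v1=T v2=F v3=T v4=T v5=F v6=F
Count: 3.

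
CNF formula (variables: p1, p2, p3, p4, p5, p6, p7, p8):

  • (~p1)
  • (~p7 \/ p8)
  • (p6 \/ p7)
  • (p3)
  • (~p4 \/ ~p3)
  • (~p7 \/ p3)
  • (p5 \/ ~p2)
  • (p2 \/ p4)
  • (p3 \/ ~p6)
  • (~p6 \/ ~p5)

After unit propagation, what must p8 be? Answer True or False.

(~p1) is a unit clause: p1 = False.
(p3) stands alone — p3 = True.
(~p4 \/ ~p3): since p3 = True, the clause reduces to (~p4). p4 = False.
From (p4 \/ p2) and p4 = False: p2 = True.
From (p5 \/ ~p2) and p2 = True: p5 = True.
From (~p5 \/ ~p6) and p5 = True: p6 = False.
In (p7 \/ p6), p6 is now false; p7 must hold, so p7 = True.
In (~p7 \/ p8), ~p7 is now false; p8 must hold, so p8 = True.

True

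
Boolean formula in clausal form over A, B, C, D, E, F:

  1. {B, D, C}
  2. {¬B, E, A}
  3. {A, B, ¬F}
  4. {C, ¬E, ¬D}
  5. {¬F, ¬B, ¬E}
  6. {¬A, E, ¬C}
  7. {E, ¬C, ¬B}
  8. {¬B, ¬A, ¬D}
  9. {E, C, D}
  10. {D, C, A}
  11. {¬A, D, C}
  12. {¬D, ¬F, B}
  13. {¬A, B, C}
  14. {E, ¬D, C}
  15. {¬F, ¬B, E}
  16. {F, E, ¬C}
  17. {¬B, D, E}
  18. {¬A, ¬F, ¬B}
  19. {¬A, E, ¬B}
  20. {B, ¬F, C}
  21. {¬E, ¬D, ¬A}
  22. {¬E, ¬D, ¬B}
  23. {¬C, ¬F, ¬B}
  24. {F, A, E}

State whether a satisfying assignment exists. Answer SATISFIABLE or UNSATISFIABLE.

Branch on A: take A = False.
Branch on B: take B = True.
  then E is forced to True.
  then F is forced to False.
  then D is forced to False.
  then C is forced to True.
So A=False, B=True, C=True, D=False, E=True, F=False is a satisfying assignment.

SATISFIABLE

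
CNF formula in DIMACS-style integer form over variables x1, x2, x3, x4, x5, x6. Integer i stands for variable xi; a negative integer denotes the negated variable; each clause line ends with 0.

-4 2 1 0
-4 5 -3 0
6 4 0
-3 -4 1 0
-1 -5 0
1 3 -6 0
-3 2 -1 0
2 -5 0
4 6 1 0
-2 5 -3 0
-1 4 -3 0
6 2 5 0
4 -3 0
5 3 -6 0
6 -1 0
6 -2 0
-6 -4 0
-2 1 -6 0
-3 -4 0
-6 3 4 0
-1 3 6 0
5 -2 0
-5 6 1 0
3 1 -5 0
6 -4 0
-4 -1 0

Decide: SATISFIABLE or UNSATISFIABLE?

x1 = True:
  propagation gives x5=False, x6=True, x3=True, x4=False; an empty clause results — contradiction.
x1 = False:
  x6 = True:
    propagation gives x3=True, x4=False; an empty clause results — contradiction.
  x6 = False:
    propagation gives x4=True; an empty clause results — contradiction.
Every branch closes, so no satisfying assignment exists.

UNSATISFIABLE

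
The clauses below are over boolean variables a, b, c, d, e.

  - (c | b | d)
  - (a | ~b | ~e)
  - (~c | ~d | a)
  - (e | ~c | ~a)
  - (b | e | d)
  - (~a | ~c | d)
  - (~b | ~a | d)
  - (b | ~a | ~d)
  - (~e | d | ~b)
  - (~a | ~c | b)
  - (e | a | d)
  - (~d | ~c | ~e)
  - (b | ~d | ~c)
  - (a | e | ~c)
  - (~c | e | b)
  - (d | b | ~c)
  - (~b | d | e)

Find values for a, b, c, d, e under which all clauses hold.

a=True, b=True, c=False, d=True, e=True

Branch on a: take a = True.
Set b = True and propagate.
  then d is forced to True.
Branch on c: take c = False.
e is now unconstrained; take e = True.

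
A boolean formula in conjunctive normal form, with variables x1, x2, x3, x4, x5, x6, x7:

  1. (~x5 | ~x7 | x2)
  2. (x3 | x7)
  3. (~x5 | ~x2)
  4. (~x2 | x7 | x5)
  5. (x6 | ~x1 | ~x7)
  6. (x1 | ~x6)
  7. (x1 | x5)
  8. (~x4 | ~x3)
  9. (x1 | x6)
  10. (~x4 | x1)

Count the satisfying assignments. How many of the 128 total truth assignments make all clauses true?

10

Split on x1, then x5.
  x1=T, x5=T: remaining (x2,x3,x4,x6,x7) ∈ {(F,T,F,F,F); (F,T,F,T,F)} — 2.
  x1=T, x5=F: 8 of the 32 assignments to (x2,x3,x4,x6,x7) work.
  x1=F, x5=T: a clause becomes empty — 0.
  x1=F, x5=F: a clause becomes empty — 0.
Total: 2 + 8 + 0 + 0 = 10.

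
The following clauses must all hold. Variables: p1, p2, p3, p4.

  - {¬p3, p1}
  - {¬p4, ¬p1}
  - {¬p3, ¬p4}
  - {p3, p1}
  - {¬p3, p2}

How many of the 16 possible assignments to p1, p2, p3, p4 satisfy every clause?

3

Satisfying assignments:
  p1=T p2=F p3=F p4=F
  p1=T p2=T p3=F p4=F
  p1=T p2=T p3=T p4=F
Count: 3.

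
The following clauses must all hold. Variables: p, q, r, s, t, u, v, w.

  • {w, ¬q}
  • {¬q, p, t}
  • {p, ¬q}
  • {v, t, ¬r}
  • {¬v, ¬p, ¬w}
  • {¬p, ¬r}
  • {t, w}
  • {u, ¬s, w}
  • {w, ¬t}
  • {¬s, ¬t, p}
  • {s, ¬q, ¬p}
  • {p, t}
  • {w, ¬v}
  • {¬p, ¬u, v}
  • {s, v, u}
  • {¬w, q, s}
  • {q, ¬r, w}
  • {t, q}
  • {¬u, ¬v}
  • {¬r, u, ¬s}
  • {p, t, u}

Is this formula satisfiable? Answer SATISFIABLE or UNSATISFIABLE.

SATISFIABLE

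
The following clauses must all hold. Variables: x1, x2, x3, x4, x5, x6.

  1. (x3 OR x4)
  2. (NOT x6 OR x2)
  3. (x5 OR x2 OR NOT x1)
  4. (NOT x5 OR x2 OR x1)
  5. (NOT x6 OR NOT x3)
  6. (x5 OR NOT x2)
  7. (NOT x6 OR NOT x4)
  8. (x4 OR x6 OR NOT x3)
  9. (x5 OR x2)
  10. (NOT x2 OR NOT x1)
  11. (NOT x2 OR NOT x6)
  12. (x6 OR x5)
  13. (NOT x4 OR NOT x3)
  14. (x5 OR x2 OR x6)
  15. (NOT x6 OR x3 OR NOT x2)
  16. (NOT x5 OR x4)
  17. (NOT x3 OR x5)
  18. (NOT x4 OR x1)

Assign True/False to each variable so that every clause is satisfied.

x1 = 1, x2 = 0, x3 = 0, x4 = 1, x5 = 1, x6 = 0

Check each clause:
  1. (x3 OR x4) — x4 is true.
  2. (NOT x6 OR x2) — NOT x6 is true.
  3. (x2 OR x5 OR NOT x1) — x5 is true.
  4. (NOT x5 OR x2 OR x1) — x1 is true.
  5. (NOT x6 OR NOT x3) — NOT x6 is true.
  6. (x5 OR NOT x2) — x5 is true.
  7. (NOT x6 OR NOT x4) — NOT x6 is true.
  8. (NOT x3 OR x4 OR x6) — x4 is true.
  9. (x2 OR x5) — x5 is true.
  10. (NOT x2 OR NOT x1) — NOT x2 is true.
  11. (NOT x6 OR NOT x2) — NOT x6 is true.
  12. (x5 OR x6) — x5 is true.
  13. (NOT x3 OR NOT x4) — NOT x3 is true.
  14. (x2 OR x6 OR x5) — x5 is true.
  15. (x3 OR NOT x6 OR NOT x2) — NOT x6 is true.
  16. (NOT x5 OR x4) — x4 is true.
  17. (NOT x3 OR x5) — x5 is true.
  18. (NOT x4 OR x1) — x1 is true.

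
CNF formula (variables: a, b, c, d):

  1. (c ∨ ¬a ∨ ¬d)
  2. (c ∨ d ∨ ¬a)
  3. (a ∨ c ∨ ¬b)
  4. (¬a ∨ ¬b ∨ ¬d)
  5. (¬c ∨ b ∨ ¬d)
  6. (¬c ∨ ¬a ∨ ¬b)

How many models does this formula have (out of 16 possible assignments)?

6

The models are:
  a=0 b=0 c=0 d=0
  a=0 b=0 c=0 d=1
  a=0 b=0 c=1 d=0
  a=0 b=1 c=1 d=0
  a=0 b=1 c=1 d=1
  a=1 b=0 c=1 d=0
That's 6 in total.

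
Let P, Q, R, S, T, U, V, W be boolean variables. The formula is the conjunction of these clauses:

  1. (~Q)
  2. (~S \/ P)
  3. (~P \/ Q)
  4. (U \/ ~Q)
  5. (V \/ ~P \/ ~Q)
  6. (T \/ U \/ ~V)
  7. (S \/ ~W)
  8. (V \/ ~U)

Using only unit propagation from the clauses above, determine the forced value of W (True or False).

False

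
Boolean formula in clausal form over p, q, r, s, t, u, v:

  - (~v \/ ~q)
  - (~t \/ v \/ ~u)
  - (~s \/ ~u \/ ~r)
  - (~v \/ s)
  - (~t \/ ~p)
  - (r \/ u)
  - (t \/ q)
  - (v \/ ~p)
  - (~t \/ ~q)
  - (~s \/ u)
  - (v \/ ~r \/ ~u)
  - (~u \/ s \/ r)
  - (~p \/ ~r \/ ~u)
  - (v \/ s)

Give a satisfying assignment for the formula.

Pure literal: p appears only negated; assign p = False.
Try q = True.
  then v is forced to False.
  then t is forced to False.
  then s is forced to True.
  then u is forced to True.
  then r is forced to False.
Every clause has at least one true literal under this assignment.

p = False, q = True, r = False, s = True, t = False, u = True, v = False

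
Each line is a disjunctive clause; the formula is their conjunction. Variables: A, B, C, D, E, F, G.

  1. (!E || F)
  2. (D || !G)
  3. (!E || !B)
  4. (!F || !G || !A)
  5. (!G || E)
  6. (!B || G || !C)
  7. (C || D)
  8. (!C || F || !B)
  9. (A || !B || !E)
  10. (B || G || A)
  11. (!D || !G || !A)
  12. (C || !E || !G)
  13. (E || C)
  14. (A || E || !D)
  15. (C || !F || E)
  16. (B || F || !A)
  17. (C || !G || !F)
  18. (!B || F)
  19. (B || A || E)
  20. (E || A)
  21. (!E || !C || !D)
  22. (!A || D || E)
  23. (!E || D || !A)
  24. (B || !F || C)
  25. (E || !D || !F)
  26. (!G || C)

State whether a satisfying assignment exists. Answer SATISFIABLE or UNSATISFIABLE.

E = True:
  propagation gives F=True, B=False, C=True, D=False; an empty clause results — contradiction.
E = False:
  propagation gives G=False, C=True, B=False, A=True; an empty clause results — contradiction.
Every branch closes, so no satisfying assignment exists.

UNSATISFIABLE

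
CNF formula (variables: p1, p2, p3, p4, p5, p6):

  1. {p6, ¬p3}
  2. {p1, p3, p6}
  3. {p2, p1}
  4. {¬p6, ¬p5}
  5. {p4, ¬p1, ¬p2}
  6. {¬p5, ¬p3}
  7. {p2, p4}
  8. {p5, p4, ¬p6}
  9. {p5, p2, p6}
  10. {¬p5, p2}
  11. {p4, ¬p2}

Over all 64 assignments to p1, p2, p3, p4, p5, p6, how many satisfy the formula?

8

Split on p2, then p5.
  p2=1, p5=1: remaining (p1,p3,p4,p6) ∈ {(1,0,1,0)} — 1.
  p2=1, p5=0: 5 of the 16 assignments to (p1,p3,p4,p6) work.
  p2=0, p5=1: a clause becomes empty — 0.
  p2=0, p5=0: remaining (p1,p3,p4,p6) ∈ {(1,0,1,1); (1,1,1,1)} — 2.
Total: 1 + 5 + 0 + 2 = 8.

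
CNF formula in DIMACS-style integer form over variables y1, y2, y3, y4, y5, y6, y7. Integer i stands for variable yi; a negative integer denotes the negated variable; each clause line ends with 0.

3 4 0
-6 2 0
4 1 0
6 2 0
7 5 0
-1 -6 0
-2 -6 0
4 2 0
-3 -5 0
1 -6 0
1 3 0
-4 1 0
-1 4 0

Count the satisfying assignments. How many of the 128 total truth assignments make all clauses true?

4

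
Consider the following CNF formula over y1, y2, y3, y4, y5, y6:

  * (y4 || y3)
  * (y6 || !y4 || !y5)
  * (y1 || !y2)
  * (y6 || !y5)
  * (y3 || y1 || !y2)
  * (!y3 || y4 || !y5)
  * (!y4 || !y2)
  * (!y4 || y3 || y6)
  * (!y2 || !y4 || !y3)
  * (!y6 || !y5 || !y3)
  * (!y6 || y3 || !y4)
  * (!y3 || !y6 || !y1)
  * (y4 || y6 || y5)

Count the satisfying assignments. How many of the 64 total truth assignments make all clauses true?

Satisfying assignments:
  y1=0 y2=0 y3=1 y4=0 y5=0 y6=1
  y1=0 y2=0 y3=1 y4=1 y5=0 y6=0
  y1=0 y2=0 y3=1 y4=1 y5=0 y6=1
  y1=1 y2=0 y3=1 y4=1 y5=0 y6=0
That's 4 in total.

4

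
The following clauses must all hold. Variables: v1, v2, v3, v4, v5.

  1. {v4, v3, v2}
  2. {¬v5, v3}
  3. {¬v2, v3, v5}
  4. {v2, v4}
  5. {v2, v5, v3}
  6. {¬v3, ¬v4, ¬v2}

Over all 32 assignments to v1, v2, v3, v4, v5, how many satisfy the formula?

8

Split on v2, then v3.
  v2=T, v3=T: remaining (v1,v4,v5) ∈ {(F,F,F); (F,F,T); (T,F,F); (T,F,T)} — 4.
  v2=T, v3=F: a clause becomes empty — 0.
  v2=F, v3=T: remaining (v1,v4,v5) ∈ {(F,T,F); (F,T,T); (T,T,F); (T,T,T)} — 4.
  v2=F, v3=F: a clause becomes empty — 0.
Total: 4 + 0 + 4 + 0 = 8.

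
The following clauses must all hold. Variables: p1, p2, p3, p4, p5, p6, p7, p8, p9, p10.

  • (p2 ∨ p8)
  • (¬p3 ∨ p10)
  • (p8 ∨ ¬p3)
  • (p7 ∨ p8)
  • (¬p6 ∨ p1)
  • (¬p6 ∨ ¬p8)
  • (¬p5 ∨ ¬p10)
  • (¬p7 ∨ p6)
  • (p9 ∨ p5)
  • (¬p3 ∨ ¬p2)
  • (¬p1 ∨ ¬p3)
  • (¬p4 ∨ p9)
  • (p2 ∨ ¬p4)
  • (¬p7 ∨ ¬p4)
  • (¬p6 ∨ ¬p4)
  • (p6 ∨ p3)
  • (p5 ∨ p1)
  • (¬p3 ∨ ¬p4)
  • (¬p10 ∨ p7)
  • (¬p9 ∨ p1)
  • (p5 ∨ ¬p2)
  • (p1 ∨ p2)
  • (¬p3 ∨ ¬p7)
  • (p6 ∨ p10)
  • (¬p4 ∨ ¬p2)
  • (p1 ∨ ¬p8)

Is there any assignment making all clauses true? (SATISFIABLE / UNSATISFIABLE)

SATISFIABLE

p4 occurs only negated in the remaining clauses — set p4 = False.
Set p1 = True and propagate.
  then p3 is forced to False.
  then p6 is forced to True.
  then p8 is forced to False.
  then p2 is forced to True.
  then p7 is forced to True.
  then p5 is forced to True.
  then p10 is forced to False.
p9 is now unconstrained; take p9 = False.
So p1=1  p2=1  p3=0  p4=0  p5=1  p6=1  p7=1  p8=0  p9=0  p10=0 is a satisfying assignment.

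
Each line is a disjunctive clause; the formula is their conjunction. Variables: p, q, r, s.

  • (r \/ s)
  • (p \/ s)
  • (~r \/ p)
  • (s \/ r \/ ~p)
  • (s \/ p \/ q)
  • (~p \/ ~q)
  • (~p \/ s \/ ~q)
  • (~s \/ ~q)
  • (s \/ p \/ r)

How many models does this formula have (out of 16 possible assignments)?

4

The models are:
  p=F q=F r=F s=T
  p=T q=F r=F s=T
  p=T q=F r=T s=F
  p=T q=F r=T s=T
That's 4 in total.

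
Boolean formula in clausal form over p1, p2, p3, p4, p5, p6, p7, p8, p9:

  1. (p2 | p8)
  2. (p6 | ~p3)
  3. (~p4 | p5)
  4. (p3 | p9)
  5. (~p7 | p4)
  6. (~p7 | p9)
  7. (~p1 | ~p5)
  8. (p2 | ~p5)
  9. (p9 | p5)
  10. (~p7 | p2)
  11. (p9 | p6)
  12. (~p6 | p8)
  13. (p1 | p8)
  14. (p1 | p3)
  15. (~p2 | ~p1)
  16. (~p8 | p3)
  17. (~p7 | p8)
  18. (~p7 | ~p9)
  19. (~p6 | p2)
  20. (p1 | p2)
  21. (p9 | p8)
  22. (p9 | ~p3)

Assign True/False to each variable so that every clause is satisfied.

Pure literal: p7 appears only negated; assign p7 = False.
Branch on p1: take p1 = False.
  then p8 is forced to True.
  then p3 is forced to True.
  then p6 is forced to True.
  then p2 is forced to True.
  then p9 is forced to True.
Branch on p4: take p4 = True.
  then p5 is forced to True.
Every clause has at least one true literal under this assignment.

p1=0, p2=1, p3=1, p4=1, p5=1, p6=1, p7=0, p8=1, p9=1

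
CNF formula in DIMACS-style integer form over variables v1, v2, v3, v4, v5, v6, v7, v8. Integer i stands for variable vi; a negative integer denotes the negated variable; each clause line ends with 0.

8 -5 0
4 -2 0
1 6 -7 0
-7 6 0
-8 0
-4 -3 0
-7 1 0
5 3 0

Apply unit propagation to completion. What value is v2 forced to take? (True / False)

Unit clause (!v8) sets v8 = False.
(!v5 || v8) with v8 = False leaves only !v5, so v5 = False.
In (v5 || v3), v5 is now false; v3 must hold, so v3 = True.
In (!v3 || !v4), !v3 is now false; !v4 must hold, so v4 = False.
In (v4 || !v2), v4 is now false; !v2 must hold, so v2 = False.

False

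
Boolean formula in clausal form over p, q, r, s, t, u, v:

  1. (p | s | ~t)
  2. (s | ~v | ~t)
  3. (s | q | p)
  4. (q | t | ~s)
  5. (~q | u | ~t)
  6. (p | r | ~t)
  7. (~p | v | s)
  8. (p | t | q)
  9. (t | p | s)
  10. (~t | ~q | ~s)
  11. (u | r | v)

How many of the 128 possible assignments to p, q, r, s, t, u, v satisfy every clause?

33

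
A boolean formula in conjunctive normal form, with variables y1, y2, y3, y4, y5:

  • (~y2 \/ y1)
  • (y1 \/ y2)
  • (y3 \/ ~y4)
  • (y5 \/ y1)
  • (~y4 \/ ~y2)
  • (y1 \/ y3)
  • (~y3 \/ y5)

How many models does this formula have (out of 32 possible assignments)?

Satisfying assignments:
  y1=1 y2=0 y3=0 y4=0 y5=0
  y1=1 y2=0 y3=0 y4=0 y5=1
  y1=1 y2=0 y3=1 y4=0 y5=1
  y1=1 y2=0 y3=1 y4=1 y5=1
  y1=1 y2=1 y3=0 y4=0 y5=0
  y1=1 y2=1 y3=0 y4=0 y5=1
  y1=1 y2=1 y3=1 y4=0 y5=1
That's 7 in total.

7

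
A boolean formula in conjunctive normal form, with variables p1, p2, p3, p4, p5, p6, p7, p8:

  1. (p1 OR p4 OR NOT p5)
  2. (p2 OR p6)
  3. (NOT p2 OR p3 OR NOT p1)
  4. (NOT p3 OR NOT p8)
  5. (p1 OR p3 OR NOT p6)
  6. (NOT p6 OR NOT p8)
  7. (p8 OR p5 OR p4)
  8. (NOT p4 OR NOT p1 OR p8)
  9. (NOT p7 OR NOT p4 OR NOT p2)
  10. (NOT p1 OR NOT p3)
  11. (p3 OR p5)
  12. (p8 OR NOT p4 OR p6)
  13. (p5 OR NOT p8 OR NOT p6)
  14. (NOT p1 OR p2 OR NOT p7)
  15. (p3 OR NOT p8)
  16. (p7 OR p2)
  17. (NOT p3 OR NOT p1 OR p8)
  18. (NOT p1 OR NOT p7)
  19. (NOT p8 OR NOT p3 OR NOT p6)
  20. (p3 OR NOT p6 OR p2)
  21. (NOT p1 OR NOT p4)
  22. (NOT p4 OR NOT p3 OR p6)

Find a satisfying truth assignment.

p1=0, p2=1, p3=1, p4=1, p5=0, p6=1, p7=0, p8=0

Check each clause:
  1. (p4 OR p1 OR NOT p5) — NOT p5 is true.
  2. (p6 OR p2) — p2 is true.
  3. (NOT p2 OR p3 OR NOT p1) — p3 is true.
  4. (NOT p3 OR NOT p8) — NOT p8 is true.
  5. (NOT p6 OR p1 OR p3) — p3 is true.
  6. (NOT p6 OR NOT p8) — NOT p8 is true.
  7. (p8 OR p4 OR p5) — p4 is true.
  8. (NOT p1 OR NOT p4 OR p8) — NOT p1 is true.
  9. (NOT p7 OR NOT p4 OR NOT p2) — NOT p7 is true.
  10. (NOT p1 OR NOT p3) — NOT p1 is true.
  11. (p3 OR p5) — p3 is true.
  12. (p6 OR NOT p4 OR p8) — p6 is true.
  13. (p5 OR NOT p6 OR NOT p8) — NOT p8 is true.
  14. (NOT p1 OR NOT p7 OR p2) — NOT p7 is true.
  15. (NOT p8 OR p3) — NOT p8 is true.
  16. (p2 OR p7) — p2 is true.
  17. (p8 OR NOT p1 OR NOT p3) — NOT p1 is true.
  18. (NOT p7 OR NOT p1) — NOT p7 is true.
  19. (NOT p6 OR NOT p3 OR NOT p8) — NOT p8 is true.
  20. (NOT p6 OR p2 OR p3) — p2 is true.
  21. (NOT p4 OR NOT p1) — NOT p1 is true.
  22. (NOT p4 OR p6 OR NOT p3) — p6 is true.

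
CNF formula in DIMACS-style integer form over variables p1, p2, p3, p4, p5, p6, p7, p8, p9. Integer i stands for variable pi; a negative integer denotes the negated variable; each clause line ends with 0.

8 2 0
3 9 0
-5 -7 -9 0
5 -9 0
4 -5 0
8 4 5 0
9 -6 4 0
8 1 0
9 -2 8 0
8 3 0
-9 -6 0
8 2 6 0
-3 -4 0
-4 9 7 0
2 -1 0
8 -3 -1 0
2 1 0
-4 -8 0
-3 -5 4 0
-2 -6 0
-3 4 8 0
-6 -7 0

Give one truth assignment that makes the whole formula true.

Set p1 = False and propagate.
  then p8 is forced to True.
  then p2 is forced to True.
  then p4 is forced to False.
  then p5 is forced to False.
  then p9 is forced to False.
  then p3 is forced to True.
  then p6 is forced to False.
p7 is now unconstrained; take p7 = True.

p1 = F, p2 = T, p3 = T, p4 = F, p5 = F, p6 = F, p7 = T, p8 = T, p9 = F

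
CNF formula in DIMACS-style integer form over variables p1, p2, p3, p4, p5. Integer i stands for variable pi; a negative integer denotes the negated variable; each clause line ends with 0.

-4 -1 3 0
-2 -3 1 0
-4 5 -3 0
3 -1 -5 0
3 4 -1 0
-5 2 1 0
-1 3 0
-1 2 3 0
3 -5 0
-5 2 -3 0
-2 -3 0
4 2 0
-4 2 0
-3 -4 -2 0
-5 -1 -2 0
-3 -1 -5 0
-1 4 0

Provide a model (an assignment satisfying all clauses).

p1=F, p2=T, p3=F, p4=F, p5=F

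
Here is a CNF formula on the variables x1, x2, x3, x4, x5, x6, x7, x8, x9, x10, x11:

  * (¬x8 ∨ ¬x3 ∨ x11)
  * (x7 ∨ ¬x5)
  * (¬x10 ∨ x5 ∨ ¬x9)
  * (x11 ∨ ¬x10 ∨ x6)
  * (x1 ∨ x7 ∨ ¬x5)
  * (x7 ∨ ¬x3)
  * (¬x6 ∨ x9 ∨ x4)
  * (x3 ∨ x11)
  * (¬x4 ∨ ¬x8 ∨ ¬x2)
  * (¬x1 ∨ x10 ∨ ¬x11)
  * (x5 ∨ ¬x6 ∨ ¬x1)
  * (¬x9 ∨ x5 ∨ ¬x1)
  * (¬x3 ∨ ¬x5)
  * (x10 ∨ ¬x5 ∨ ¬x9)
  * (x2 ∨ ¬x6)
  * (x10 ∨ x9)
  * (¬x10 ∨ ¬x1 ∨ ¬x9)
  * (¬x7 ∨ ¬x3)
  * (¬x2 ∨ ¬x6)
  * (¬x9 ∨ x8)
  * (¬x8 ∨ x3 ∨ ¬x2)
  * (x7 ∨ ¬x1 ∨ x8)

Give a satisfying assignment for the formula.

x1=F, x2=T, x3=F, x4=T, x5=F, x6=F, x7=F, x8=F, x9=F, x10=T, x11=T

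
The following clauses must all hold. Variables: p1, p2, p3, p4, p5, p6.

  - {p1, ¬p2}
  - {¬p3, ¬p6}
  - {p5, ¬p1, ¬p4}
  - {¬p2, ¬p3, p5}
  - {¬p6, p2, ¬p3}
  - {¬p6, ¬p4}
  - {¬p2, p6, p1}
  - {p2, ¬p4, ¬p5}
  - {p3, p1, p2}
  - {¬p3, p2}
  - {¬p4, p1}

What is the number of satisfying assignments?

Case analysis on p2 and p1:
  p2=T, p1=T: 7 of the 16 assignments to (p3,p4,p5,p6) work.
  p2=T, p1=F: a clause becomes empty — 0.
  p2=F, p1=T: remaining (p3,p4,p5,p6) ∈ {(F,F,F,F); (F,F,F,T); (F,F,T,F); (F,F,T,T)} — 4.
  p2=F, p1=F: a clause becomes empty — 0.
Total: 7 + 0 + 4 + 0 = 11.

11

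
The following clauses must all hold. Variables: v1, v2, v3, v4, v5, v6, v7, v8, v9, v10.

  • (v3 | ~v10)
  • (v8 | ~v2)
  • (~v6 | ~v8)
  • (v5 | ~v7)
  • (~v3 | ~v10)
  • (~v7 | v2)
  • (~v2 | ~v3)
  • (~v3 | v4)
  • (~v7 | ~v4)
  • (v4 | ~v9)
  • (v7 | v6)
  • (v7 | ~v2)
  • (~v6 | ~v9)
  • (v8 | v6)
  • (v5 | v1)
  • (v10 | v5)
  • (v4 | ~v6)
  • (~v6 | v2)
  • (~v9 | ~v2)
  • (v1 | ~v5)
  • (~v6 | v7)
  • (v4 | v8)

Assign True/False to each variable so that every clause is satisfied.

v1 = 1, v2 = 1, v3 = 0, v4 = 0, v5 = 1, v6 = 0, v7 = 1, v8 = 1, v9 = 0, v10 = 0

v1 occurs only positively in the remaining clauses — set v1 = True.
Pure literal: v9 appears only negated; assign v9 = False.
Branch on v2: take v2 = True.
  then v8 is forced to True.
  then v6 is forced to False.
  then v3 is forced to False.
  then v10 is forced to False.
  then v7 is forced to True.
  then v5 is forced to True.
  then v4 is forced to False.
Every clause has at least one true literal under this assignment.
Check each clause:
  1. (v3 | ~v10) — ~v10 is true.
  2. (v8 | ~v2) — v8 is true.
  3. (~v8 | ~v6) — ~v6 is true.
  4. (v5 | ~v7) — v5 is true.
  5. (~v3 | ~v10) — ~v3 is true.
  6. (v2 | ~v7) — v2 is true.
  7. (~v2 | ~v3) — ~v3 is true.
  8. (v4 | ~v3) — ~v3 is true.
  9. (~v7 | ~v4) — ~v4 is true.
  10. (~v9 | v4) — ~v9 is true.
  11. (v6 | v7) — v7 is true.
  12. (~v2 | v7) — v7 is true.
  13. (~v6 | ~v9) — ~v6 is true.
  14. (v8 | v6) — v8 is true.
  15. (v1 | v5) — v1 is true.
  16. (v10 | v5) — v5 is true.
  17. (v4 | ~v6) — ~v6 is true.
  18. (v2 | ~v6) — v2 is true.
  19. (~v9 | ~v2) — ~v9 is true.
  20. (v1 | ~v5) — v1 is true.
  21. (~v6 | v7) — ~v6 is true.
  22. (v8 | v4) — v8 is true.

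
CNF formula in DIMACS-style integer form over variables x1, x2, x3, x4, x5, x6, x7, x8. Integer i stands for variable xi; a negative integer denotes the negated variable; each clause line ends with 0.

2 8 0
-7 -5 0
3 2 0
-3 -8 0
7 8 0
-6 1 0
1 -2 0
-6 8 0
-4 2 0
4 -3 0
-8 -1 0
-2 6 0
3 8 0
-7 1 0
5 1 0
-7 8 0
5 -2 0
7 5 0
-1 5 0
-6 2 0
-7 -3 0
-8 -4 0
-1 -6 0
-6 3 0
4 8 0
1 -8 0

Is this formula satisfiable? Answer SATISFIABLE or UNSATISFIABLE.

UNSATISFIABLE

x8 = True:
  propagation gives x3=False, x2=True, x1=True; an empty clause results — contradiction.
x8 = False:
  propagation gives x2=True, x7=True; an empty clause results — contradiction.
Every branch closes, so no satisfying assignment exists.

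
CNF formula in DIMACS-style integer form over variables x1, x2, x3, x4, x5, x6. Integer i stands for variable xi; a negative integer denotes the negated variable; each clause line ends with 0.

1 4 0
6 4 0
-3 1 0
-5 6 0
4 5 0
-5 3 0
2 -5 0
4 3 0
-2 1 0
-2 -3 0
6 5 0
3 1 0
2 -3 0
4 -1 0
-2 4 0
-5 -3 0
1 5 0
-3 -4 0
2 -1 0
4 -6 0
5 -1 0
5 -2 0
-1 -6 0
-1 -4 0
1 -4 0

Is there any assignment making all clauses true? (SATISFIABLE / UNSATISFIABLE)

UNSATISFIABLE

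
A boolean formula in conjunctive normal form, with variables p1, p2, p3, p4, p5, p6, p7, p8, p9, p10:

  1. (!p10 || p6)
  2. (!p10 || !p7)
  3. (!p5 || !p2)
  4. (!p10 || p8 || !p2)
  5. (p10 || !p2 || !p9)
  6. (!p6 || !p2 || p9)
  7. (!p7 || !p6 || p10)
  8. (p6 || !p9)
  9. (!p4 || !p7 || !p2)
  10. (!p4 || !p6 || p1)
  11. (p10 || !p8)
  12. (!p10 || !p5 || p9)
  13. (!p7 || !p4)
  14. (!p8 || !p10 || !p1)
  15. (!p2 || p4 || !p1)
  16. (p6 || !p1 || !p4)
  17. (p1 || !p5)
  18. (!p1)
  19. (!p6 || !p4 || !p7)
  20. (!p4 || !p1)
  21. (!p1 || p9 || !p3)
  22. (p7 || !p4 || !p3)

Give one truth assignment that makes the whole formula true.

(!p1) is a unit clause, so p1 = False.
The clause (!p5) is unit: p5 must be False.
Pure literal: p4 appears only negated; assign p4 = False.
Set p2 = True and propagate.
Branch on p6: take p6 = False.
  then p10 is forced to False.
  then p9 is forced to False.
  then p8 is forced to False.
p3, p7 are now unconstrained; take p3 = True, p7 = True.

p1=0, p2=1, p3=1, p4=0, p5=0, p6=0, p7=1, p8=0, p9=0, p10=0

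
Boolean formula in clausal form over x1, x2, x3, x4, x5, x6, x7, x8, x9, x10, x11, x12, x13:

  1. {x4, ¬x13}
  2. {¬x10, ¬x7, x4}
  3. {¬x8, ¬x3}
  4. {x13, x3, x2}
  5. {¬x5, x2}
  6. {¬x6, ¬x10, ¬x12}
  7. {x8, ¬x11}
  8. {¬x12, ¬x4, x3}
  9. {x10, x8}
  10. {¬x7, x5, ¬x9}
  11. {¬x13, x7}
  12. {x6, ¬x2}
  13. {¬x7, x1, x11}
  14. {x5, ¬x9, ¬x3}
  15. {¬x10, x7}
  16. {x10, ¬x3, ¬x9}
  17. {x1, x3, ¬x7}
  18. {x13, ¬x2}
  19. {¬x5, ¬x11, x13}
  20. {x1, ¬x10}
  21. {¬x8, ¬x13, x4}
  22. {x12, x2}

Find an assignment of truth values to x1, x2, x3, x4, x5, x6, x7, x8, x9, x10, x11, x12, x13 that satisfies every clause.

Pure literal: x1 appears only positively; assign x1 = True.
Pure literal: x9 appears only negated; assign x9 = False.
Branch on x2: take x2 = True.
  then x6 is forced to True.
  then x13 is forced to True.
  then x4 is forced to True.
  then x7 is forced to True.
Branch on x3: take x3 = False.
  then x12 is forced to False.
The remaining clauses are satisfied by x5 = False, x8 = True, x10 = True, x11 = True.
Every clause has at least one true literal under this assignment.
Check each clause:
  1. {x4, ¬x13} — x4 is true.
  2. {¬x7, ¬x10, x4} — x4 is true.
  3. {¬x3, ¬x8} — ¬x3 is true.
  4. {x3, x2, x13} — x2 is true.
  5. {x2, ¬x5} — x2 is true.
  6. {¬x10, ¬x6, ¬x12} — ¬x12 is true.
  7. {x8, ¬x11} — x8 is true.
  8. {¬x4, ¬x12, x3} — ¬x12 is true.
  9. {x8, x10} — x8 is true.
  10. {¬x7, x5, ¬x9} — ¬x9 is true.
  11. {¬x13, x7} — x7 is true.
  12. {¬x2, x6} — x6 is true.
  13. {¬x7, x11, x1} — x11 is true.
  14. {¬x9, ¬x3, x5} — ¬x3 is true.
  15. {x7, ¬x10} — x7 is true.
  16. {x10, ¬x9, ¬x3} — x10 is true.
  17. {x1, x3, ¬x7} — x1 is true.
  18. {x13, ¬x2} — x13 is true.
  19. {x13, ¬x5, ¬x11} — ¬x5 is true.
  20. {x1, ¬x10} — x1 is true.
  21. {¬x8, ¬x13, x4} — x4 is true.
  22. {x2, x12} — x2 is true.

x1=1  x2=1  x3=0  x4=1  x5=0  x6=1  x7=1  x8=1  x9=0  x10=1  x11=1  x12=0  x13=1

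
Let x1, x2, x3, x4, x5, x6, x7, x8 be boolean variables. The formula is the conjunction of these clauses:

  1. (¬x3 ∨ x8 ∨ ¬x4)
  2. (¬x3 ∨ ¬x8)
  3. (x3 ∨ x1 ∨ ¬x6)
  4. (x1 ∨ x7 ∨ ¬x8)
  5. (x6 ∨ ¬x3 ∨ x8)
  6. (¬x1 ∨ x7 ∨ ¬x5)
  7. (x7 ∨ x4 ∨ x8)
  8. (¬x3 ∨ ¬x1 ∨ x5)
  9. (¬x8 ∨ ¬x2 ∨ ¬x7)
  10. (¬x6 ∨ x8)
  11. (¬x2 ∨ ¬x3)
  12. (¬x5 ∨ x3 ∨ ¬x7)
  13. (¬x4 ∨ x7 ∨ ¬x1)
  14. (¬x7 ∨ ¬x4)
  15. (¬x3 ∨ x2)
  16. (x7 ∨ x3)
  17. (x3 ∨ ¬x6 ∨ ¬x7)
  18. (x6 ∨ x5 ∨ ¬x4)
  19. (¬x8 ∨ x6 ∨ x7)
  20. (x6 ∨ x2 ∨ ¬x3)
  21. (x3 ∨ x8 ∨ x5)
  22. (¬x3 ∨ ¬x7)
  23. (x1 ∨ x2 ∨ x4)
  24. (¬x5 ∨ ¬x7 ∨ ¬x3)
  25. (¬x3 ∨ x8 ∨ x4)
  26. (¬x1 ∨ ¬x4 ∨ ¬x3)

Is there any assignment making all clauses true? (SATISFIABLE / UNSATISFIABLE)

Branch on x1: take x1 = True.
Set x2 = False and propagate.
  then x3 is forced to False.
  then x7 is forced to True.
  then x5 is forced to False.
  then x4 is forced to False.
  then x6 is forced to False.
  then x8 is forced to True.
Every clause has at least one true literal under this assignment.
So x1=T, x2=F, x3=F, x4=F, x5=F, x6=F, x7=T, x8=T is a satisfying assignment.

SATISFIABLE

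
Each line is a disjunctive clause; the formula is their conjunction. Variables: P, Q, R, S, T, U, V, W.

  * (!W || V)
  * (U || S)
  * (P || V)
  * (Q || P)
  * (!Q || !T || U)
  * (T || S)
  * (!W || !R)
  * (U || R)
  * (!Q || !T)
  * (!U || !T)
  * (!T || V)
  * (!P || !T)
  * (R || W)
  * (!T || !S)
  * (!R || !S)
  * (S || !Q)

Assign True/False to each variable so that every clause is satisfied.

P=T, Q=T, R=F, S=T, T=F, U=T, V=T, W=T

Pure literal: V appears only positively; assign V = True.
Branch on P: take P = True.
  then T is forced to False.
  then S is forced to True.
  then R is forced to False.
  then U is forced to True.
  then W is forced to True.
Q is now unconstrained; take Q = True.
Every clause has at least one true literal under this assignment.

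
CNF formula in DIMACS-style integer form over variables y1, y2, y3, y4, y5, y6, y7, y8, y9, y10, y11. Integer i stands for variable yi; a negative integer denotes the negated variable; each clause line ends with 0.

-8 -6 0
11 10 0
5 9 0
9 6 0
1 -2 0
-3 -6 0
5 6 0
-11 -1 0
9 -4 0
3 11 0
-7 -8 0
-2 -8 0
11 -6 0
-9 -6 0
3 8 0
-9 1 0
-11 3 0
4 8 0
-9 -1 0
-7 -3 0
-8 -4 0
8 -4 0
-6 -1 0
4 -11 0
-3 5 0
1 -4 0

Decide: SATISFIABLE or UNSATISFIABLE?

UNSATISFIABLE

y6 = True:
  propagation gives y8=False, y3=False; an empty clause results — contradiction.
y6 = False:
  propagation gives y9=True, y5=True, y1=True; an empty clause results — contradiction.
Every branch closes, so no satisfying assignment exists.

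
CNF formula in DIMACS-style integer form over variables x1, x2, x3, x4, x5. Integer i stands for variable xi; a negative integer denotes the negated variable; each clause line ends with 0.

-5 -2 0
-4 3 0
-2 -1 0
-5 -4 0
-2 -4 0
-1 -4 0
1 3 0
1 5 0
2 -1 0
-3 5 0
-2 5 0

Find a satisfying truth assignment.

x1 = F, x2 = F, x3 = T, x4 = F, x5 = T

x4 occurs only negated in the remaining clauses — set x4 = False.
Branch on x1: take x1 = False.
  then x3 is forced to True.
  then x5 is forced to True.
  then x2 is forced to False.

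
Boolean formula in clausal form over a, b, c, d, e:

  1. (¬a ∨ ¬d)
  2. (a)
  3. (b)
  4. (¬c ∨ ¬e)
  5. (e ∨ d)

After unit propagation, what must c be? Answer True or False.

False

(a) is a unit clause: a = True.
From (¬a ∨ ¬d) and a = True: d = False.
(b) stands alone — b = True.
From (d ∨ e) and d = False: e = True.
(¬c ∨ ¬e) with e = True leaves only ¬c, so c = False.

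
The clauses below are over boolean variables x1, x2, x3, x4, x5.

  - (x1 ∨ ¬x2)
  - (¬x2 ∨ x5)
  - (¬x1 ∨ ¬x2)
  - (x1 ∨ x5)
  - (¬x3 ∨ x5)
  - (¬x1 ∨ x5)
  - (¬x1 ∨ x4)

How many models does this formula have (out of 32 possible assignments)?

The models are:
  x1=F x2=F x3=F x4=F x5=T
  x1=F x2=F x3=F x4=T x5=T
  x1=F x2=F x3=T x4=F x5=T
  x1=F x2=F x3=T x4=T x5=T
  x1=T x2=F x3=F x4=T x5=T
  x1=T x2=F x3=T x4=T x5=T
That's 6 in total.

6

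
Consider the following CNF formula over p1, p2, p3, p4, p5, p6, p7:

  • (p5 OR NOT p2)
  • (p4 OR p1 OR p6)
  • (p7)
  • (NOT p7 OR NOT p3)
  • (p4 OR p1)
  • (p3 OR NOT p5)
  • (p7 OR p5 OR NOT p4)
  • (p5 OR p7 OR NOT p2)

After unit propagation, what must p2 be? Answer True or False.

False

(p7) stands alone — p7 = True.
(NOT p7 OR NOT p3): since p7 = True, the clause reduces to (NOT p3). p3 = False.
From (p3 OR NOT p5) and p3 = False: p5 = False.
(p5 OR NOT p2) with p5 = False leaves only NOT p2, so p2 = False.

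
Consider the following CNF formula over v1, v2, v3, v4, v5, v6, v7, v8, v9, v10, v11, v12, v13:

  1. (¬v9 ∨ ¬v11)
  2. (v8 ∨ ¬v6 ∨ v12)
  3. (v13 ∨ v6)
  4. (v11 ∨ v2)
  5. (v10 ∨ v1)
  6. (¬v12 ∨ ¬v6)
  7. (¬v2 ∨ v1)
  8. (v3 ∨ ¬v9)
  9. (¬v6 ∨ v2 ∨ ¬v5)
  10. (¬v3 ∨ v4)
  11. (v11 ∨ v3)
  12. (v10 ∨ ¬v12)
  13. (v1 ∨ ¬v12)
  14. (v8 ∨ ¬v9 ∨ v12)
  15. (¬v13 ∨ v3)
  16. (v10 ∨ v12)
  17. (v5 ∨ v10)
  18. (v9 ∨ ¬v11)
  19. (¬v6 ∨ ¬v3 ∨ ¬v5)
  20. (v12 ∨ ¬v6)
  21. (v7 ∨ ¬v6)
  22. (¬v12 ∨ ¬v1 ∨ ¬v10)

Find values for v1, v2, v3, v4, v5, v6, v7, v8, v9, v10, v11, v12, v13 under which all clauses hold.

v1 = T, v2 = T, v3 = T, v4 = T, v5 = T, v6 = F, v7 = T, v8 = T, v9 = T, v10 = T, v11 = F, v12 = F, v13 = T

Pure literal: v4 appears only positively; assign v4 = True.
Pure literal: v7 appears only positively; assign v7 = True.
Try v1 = True.
Try v2 = True.
Set v3 = True and propagate.
For the remaining variables, v5 = True, v6 = False, v8 = True, v9 = True, v10 = True, v11 = False, v12 = False, v13 = True works.
Every clause has at least one true literal under this assignment.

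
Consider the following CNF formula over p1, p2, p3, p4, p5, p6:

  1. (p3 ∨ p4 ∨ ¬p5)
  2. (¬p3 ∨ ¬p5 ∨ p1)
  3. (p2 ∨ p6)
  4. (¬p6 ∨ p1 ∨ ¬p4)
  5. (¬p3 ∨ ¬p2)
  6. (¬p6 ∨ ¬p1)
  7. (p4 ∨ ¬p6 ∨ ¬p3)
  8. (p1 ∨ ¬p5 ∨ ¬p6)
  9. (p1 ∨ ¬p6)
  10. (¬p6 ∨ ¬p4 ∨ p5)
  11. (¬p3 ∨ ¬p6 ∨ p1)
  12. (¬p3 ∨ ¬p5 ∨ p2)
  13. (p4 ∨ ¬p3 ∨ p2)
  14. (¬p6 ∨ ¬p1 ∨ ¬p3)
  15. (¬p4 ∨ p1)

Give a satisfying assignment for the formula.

p1 = True, p2 = True, p3 = False, p4 = False, p5 = False, p6 = False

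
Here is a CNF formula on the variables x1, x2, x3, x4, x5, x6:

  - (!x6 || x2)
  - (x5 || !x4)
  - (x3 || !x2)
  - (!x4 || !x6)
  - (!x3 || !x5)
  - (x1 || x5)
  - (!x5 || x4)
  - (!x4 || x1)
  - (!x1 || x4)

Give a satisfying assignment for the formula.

x1 = True  x2 = False  x3 = False  x4 = True  x5 = True  x6 = False

Check each clause:
  1. (!x6 || x2) — !x6 is true.
  2. (!x4 || x5) — x5 is true.
  3. (x3 || !x2) — !x2 is true.
  4. (!x4 || !x6) — !x6 is true.
  5. (!x3 || !x5) — !x3 is true.
  6. (x1 || x5) — x1 is true.
  7. (x4 || !x5) — x4 is true.
  8. (x1 || !x4) — x1 is true.
  9. (x4 || !x1) — x4 is true.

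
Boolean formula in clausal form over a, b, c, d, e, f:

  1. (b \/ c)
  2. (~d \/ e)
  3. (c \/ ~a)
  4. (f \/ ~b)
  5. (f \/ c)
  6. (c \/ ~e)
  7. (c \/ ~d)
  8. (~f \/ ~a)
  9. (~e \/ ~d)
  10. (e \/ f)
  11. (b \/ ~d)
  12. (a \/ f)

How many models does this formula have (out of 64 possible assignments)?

The models are:
  a=0 b=0 c=1 d=0 e=0 f=1
  a=0 b=0 c=1 d=0 e=1 f=1
  a=0 b=1 c=0 d=0 e=0 f=1
  a=0 b=1 c=1 d=0 e=0 f=1
  a=0 b=1 c=1 d=0 e=1 f=1
  a=1 b=0 c=1 d=0 e=1 f=0
That's 6 in total.

6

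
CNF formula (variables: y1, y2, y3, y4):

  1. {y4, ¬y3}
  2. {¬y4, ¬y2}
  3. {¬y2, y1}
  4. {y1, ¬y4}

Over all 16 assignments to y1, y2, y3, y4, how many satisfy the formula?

The models are:
  y1=0 y2=0 y3=0 y4=0
  y1=1 y2=0 y3=0 y4=0
  y1=1 y2=0 y3=0 y4=1
  y1=1 y2=0 y3=1 y4=1
  y1=1 y2=1 y3=0 y4=0
Count: 5.

5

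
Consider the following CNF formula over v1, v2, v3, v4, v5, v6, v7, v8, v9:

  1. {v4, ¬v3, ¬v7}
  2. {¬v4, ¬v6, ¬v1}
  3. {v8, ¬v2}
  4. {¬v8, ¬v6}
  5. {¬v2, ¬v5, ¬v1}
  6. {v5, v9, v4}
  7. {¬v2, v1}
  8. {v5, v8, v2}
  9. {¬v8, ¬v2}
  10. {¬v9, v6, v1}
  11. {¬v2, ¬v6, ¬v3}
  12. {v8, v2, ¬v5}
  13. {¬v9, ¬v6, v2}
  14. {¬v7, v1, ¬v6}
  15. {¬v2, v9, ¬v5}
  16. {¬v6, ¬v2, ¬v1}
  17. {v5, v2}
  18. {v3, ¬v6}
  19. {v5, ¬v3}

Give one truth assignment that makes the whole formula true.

v1 = T, v2 = F, v3 = T, v4 = F, v5 = T, v6 = F, v7 = F, v8 = T, v9 = T

Check each clause:
  1. {¬v7, ¬v3, v4} — ¬v7 is true.
  2. {¬v6, ¬v4, ¬v1} — ¬v6 is true.
  3. {v8, ¬v2} — v8 is true.
  4. {¬v8, ¬v6} — ¬v6 is true.
  5. {¬v5, ¬v1, ¬v2} — ¬v2 is true.
  6. {v9, v5, v4} — v9 is true.
  7. {v1, ¬v2} — v1 is true.
  8. {v8, v2, v5} — v8 is true.
  9. {¬v2, ¬v8} — ¬v2 is true.
  10. {v1, ¬v9, v6} — v1 is true.
  11. {¬v6, ¬v3, ¬v2} — ¬v6 is true.
  12. {¬v5, v8, v2} — v8 is true.
  13. {v2, ¬v9, ¬v6} — ¬v6 is true.
  14. {v1, ¬v6, ¬v7} — ¬v7 is true.
  15. {¬v2, ¬v5, v9} — v9 is true.
  16. {¬v1, ¬v6, ¬v2} — ¬v6 is true.
  17. {v5, v2} — v5 is true.
  18. {¬v6, v3} — ¬v6 is true.
  19. {v5, ¬v3} — v5 is true.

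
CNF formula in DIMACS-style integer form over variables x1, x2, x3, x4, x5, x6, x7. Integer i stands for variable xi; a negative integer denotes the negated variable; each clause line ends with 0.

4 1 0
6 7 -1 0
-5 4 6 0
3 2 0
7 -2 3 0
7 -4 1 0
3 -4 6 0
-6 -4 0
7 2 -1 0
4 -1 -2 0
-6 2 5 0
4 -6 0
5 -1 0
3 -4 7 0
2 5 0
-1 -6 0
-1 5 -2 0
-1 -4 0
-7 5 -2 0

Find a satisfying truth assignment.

x1=False, x2=True, x3=True, x4=True, x5=True, x6=False, x7=True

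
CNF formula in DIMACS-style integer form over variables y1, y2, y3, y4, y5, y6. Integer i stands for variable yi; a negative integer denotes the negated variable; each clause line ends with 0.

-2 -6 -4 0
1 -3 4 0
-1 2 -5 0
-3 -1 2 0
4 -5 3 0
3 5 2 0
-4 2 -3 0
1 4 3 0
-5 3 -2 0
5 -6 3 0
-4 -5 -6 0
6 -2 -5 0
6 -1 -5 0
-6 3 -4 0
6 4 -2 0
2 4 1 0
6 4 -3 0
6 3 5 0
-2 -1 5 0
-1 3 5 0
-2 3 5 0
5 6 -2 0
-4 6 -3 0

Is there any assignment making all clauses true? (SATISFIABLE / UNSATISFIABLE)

SATISFIABLE

Try y1 = True.
The remaining clauses are satisfied by y2 = True, y3 = True, y4 = False, y5 = True, y6 = True.
So y1=T, y2=T, y3=T, y4=F, y5=T, y6=T is a satisfying assignment.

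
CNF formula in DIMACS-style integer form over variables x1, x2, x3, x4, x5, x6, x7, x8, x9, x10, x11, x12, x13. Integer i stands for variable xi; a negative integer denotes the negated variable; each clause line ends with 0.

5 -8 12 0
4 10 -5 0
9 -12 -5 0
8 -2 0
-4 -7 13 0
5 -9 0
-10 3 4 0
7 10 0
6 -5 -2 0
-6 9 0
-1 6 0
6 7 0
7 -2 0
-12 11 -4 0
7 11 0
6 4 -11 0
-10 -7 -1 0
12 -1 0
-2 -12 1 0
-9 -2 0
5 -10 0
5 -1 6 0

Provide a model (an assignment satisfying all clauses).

x2 occurs only negated in the remaining clauses — set x2 = False.
Pure literal: x3 appears only positively; assign x3 = True.
Try x1 = False.
For the remaining variables, x4 = False, x5 = True, x6 = True, x7 = True, x8 = False, x9 = True, x10 = True, x11 = True, x12 = True, x13 = True works.
Check each clause:
  1. (x5 OR NOT x8 OR x12) — NOT x8 is true.
  2. (x10 OR NOT x5 OR x4) — x10 is true.
  3. (x9 OR NOT x5 OR NOT x12) — x9 is true.
  4. (NOT x2 OR x8) — NOT x2 is true.
  5. (NOT x4 OR x13 OR NOT x7) — NOT x4 is true.
  6. (x5 OR NOT x9) — x5 is true.
  7. (NOT x10 OR x3 OR x4) — x3 is true.
  8. (x7 OR x10) — x10 is true.
  9. (x6 OR NOT x2 OR NOT x5) — x6 is true.
  10. (x9 OR NOT x6) — x9 is true.
  11. (x6 OR NOT x1) — NOT x1 is true.
  12. (x6 OR x7) — x6 is true.
  13. (NOT x2 OR x7) — NOT x2 is true.
  14. (NOT x4 OR NOT x12 OR x11) — x11 is true.
  15. (x11 OR x7) — x11 is true.
  16. (x6 OR NOT x11 OR x4) — x6 is true.
  17. (NOT x10 OR NOT x1 OR NOT x7) — NOT x1 is true.
  18. (x12 OR NOT x1) — x12 is true.
  19. (x1 OR NOT x2 OR NOT x12) — NOT x2 is true.
  20. (NOT x9 OR NOT x2) — NOT x2 is true.
  21. (x5 OR NOT x10) — x5 is true.
  22. (x5 OR x6 OR NOT x1) — x5 is true.

x1=False, x2=False, x3=True, x4=False, x5=True, x6=True, x7=True, x8=False, x9=True, x10=True, x11=True, x12=True, x13=True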